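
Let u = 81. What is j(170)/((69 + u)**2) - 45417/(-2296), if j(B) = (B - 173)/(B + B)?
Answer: 14476668463/731850000 ≈ 19.781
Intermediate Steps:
j(B) = (-173 + B)/(2*B) (j(B) = (-173 + B)/((2*B)) = (-173 + B)*(1/(2*B)) = (-173 + B)/(2*B))
j(170)/((69 + u)**2) - 45417/(-2296) = ((1/2)*(-173 + 170)/170)/((69 + 81)**2) - 45417/(-2296) = ((1/2)*(1/170)*(-3))/(150**2) - 45417*(-1/2296) = -3/340/22500 + 45417/2296 = -3/340*1/22500 + 45417/2296 = -1/2550000 + 45417/2296 = 14476668463/731850000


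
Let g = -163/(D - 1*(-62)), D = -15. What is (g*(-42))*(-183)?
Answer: -1252818/47 ≈ -26656.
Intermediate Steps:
g = -163/47 (g = -163/(-15 - 1*(-62)) = -163/(-15 + 62) = -163/47 ≈ -3.4681)
(g*(-42))*(-183) = -163/47*(-42)*(-183) = (6846/47)*(-183) = -1252818/47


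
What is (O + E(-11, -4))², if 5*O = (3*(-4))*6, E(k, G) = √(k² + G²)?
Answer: 8609/25 - 144*√137/5 ≈ 7.2646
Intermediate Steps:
E(k, G) = √(G² + k²)
O = -72/5 (O = ((3*(-4))*6)/5 = (-12*6)/5 = (⅕)*(-72) = -72/5 ≈ -14.400)
(O + E(-11, -4))² = (-72/5 + √((-4)² + (-11)²))² = (-72/5 + √(16 + 121))² = (-72/5 + √137)²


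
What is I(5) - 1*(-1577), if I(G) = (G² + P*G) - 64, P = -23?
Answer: 1423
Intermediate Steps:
I(G) = -64 + G² - 23*G (I(G) = (G² - 23*G) - 64 = -64 + G² - 23*G)
I(5) - 1*(-1577) = (-64 + 5² - 23*5) - 1*(-1577) = (-64 + 25 - 115) + 1577 = -154 + 1577 = 1423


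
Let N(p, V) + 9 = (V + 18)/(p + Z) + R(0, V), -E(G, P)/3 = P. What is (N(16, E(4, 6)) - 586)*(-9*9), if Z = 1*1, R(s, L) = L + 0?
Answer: 49653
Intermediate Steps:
E(G, P) = -3*P
R(s, L) = L
Z = 1
N(p, V) = -9 + V + (18 + V)/(1 + p) (N(p, V) = -9 + ((V + 18)/(p + 1) + V) = -9 + ((18 + V)/(1 + p) + V) = -9 + (V + (18 + V)/(1 + p)) = -9 + V + (18 + V)/(1 + p))
(N(16, E(4, 6)) - 586)*(-9*9) = ((9 - 9*16 + 2*(-3*6) - 3*6*16)/(1 + 16) - 586)*(-9*9) = ((9 - 144 + 2*(-18) - 18*16)/17 - 586)*(-81) = ((9 - 144 - 36 - 288)/17 - 586)*(-81) = ((1/17)*(-459) - 586)*(-81) = (-27 - 586)*(-81) = -613*(-81) = 49653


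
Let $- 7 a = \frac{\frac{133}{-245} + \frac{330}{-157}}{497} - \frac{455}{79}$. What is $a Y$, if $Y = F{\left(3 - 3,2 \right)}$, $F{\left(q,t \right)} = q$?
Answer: $0$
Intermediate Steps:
$a = \frac{1243759932}{1510251295}$ ($a = - \frac{\frac{\frac{133}{-245} + \frac{330}{-157}}{497} - \frac{455}{79}}{7} = - \frac{\left(133 \left(- \frac{1}{245}\right) + 330 \left(- \frac{1}{157}\right)\right) \frac{1}{497} - \frac{455}{79}}{7} = - \frac{\left(- \frac{19}{35} - \frac{330}{157}\right) \frac{1}{497} - \frac{455}{79}}{7} = - \frac{\left(- \frac{14533}{5495}\right) \frac{1}{497} - \frac{455}{79}}{7} = - \frac{- \frac{14533}{2731015} - \frac{455}{79}}{7} = \left(- \frac{1}{7}\right) \left(- \frac{1243759932}{215750185}\right) = \frac{1243759932}{1510251295} \approx 0.82355$)
$Y = 0$ ($Y = 3 - 3 = 0$)
$a Y = \frac{1243759932}{1510251295} \cdot 0 = 0$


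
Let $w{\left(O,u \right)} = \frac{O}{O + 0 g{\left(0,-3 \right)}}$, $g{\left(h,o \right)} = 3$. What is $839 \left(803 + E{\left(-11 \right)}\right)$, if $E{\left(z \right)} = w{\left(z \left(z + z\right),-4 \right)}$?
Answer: $674556$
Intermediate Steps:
$w{\left(O,u \right)} = 1$ ($w{\left(O,u \right)} = \frac{O}{O + 0 \cdot 3} = \frac{O}{O + 0} = \frac{O}{O} = 1$)
$E{\left(z \right)} = 1$
$839 \left(803 + E{\left(-11 \right)}\right) = 839 \left(803 + 1\right) = 839 \cdot 804 = 674556$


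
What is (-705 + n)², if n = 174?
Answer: 281961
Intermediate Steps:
(-705 + n)² = (-705 + 174)² = (-531)² = 281961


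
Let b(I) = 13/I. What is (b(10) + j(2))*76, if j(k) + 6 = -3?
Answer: -2926/5 ≈ -585.20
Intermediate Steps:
j(k) = -9 (j(k) = -6 - 3 = -9)
(b(10) + j(2))*76 = (13/10 - 9)*76 = -77/10*76 = -2926/5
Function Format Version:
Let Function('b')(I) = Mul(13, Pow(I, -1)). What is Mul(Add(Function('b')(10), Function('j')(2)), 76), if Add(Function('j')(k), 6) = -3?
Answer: Rational(-2926, 5) ≈ -585.20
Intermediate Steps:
Function('j')(k) = -9 (Function('j')(k) = Add(-6, -3) = -9)
Mul(Add(Function('b')(10), Function('j')(2)), 76) = Mul(Add(Mul(13, Pow(10, -1)), -9), 76) = Mul(Add(Mul(13, Rational(1, 10)), -9), 76) = Mul(Add(Rational(13, 10), -9), 76) = Mul(Rational(-77, 10), 76) = Rational(-2926, 5)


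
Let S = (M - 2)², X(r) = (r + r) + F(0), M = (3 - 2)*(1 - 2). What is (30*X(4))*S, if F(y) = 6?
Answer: 3780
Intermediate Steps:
M = -1 (M = 1*(-1) = -1)
X(r) = 6 + 2*r (X(r) = (r + r) + 6 = 2*r + 6 = 6 + 2*r)
S = 9 (S = (-1 - 2)² = (-3)² = 9)
(30*X(4))*S = (30*(6 + 2*4))*9 = (30*(6 + 8))*9 = (30*14)*9 = 420*9 = 3780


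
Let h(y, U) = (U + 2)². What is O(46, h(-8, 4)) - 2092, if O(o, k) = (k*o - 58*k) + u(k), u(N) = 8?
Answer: -2516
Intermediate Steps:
h(y, U) = (2 + U)²
O(o, k) = 8 - 58*k + k*o (O(o, k) = (k*o - 58*k) + 8 = (-58*k + k*o) + 8 = 8 - 58*k + k*o)
O(46, h(-8, 4)) - 2092 = (8 - 58*(2 + 4)² + (2 + 4)²*46) - 2092 = (8 - 58*6² + 6²*46) - 2092 = (8 - 58*36 + 36*46) - 2092 = (8 - 2088 + 1656) - 2092 = -424 - 2092 = -2516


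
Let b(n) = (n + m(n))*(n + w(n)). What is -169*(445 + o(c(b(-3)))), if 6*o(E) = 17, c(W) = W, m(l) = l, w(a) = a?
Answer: -454103/6 ≈ -75684.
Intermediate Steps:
b(n) = 4*n² (b(n) = (n + n)*(n + n) = (2*n)*(2*n) = 4*n²)
o(E) = 17/6 (o(E) = (⅙)*17 = 17/6)
-169*(445 + o(c(b(-3)))) = -169*(445 + 17/6) = -169*2687/6 = -454103/6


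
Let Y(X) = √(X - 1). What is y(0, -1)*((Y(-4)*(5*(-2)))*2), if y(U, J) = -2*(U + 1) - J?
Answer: 20*I*√5 ≈ 44.721*I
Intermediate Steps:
Y(X) = √(-1 + X)
y(U, J) = -2 - J - 2*U (y(U, J) = -2*(1 + U) - J = (-2 - 2*U) - J = -2 - J - 2*U)
y(0, -1)*((Y(-4)*(5*(-2)))*2) = (-2 - 1*(-1) - 2*0)*((√(-1 - 4)*(5*(-2)))*2) = (-2 + 1 + 0)*((√(-5)*(-10))*2) = -(I*√5)*(-10)*2 = -(-10*I*√5)*2 = -(-20)*I*√5 = 20*I*√5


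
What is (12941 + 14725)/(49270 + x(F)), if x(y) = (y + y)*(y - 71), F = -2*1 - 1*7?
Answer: 13833/25355 ≈ 0.54557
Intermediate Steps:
F = -9 (F = -2 - 7 = -9)
x(y) = 2*y*(-71 + y) (x(y) = (2*y)*(-71 + y) = 2*y*(-71 + y))
(12941 + 14725)/(49270 + x(F)) = (12941 + 14725)/(49270 + 2*(-9)*(-71 - 9)) = 27666/(49270 + 2*(-9)*(-80)) = 27666/(49270 + 1440) = 27666/50710 = 27666*(1/50710) = 13833/25355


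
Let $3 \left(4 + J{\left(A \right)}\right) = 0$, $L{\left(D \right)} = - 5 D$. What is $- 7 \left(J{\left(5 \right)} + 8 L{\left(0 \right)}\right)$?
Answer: $28$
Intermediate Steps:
$J{\left(A \right)} = -4$ ($J{\left(A \right)} = -4 + \frac{1}{3} \cdot 0 = -4 + 0 = -4$)
$- 7 \left(J{\left(5 \right)} + 8 L{\left(0 \right)}\right) = - 7 \left(-4 + 8 \left(\left(-5\right) 0\right)\right) = - 7 \left(-4 + 8 \cdot 0\right) = - 7 \left(-4 + 0\right) = \left(-7\right) \left(-4\right) = 28$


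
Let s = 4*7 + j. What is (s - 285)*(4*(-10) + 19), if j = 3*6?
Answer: 5019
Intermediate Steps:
j = 18
s = 46 (s = 4*7 + 18 = 28 + 18 = 46)
(s - 285)*(4*(-10) + 19) = (46 - 285)*(4*(-10) + 19) = -239*(-40 + 19) = -239*(-21) = 5019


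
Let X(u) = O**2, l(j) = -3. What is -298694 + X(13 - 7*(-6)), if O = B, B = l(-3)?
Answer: -298685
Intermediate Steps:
B = -3
O = -3
X(u) = 9 (X(u) = (-3)**2 = 9)
-298694 + X(13 - 7*(-6)) = -298694 + 9 = -298685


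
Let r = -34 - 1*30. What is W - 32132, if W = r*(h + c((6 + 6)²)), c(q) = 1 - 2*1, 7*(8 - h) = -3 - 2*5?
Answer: -228892/7 ≈ -32699.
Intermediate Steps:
r = -64 (r = -34 - 30 = -64)
h = 69/7 (h = 8 - (-3 - 2*5)/7 = 8 - (-3 - 10)/7 = 8 - ⅐*(-13) = 8 + 13/7 = 69/7 ≈ 9.8571)
c(q) = -1 (c(q) = 1 - 2 = -1)
W = -3968/7 (W = -64*(69/7 - 1) = -64*62/7 = -3968/7 ≈ -566.86)
W - 32132 = -3968/7 - 32132 = -228892/7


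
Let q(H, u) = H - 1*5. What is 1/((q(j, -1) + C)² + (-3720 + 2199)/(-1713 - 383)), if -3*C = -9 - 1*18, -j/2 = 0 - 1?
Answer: 2096/76977 ≈ 0.027229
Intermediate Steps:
j = 2 (j = -2*(0 - 1) = -2*(-1) = 2)
q(H, u) = -5 + H (q(H, u) = H - 5 = -5 + H)
C = 9 (C = -(-9 - 1*18)/3 = -(-9 - 18)/3 = -⅓*(-27) = 9)
1/((q(j, -1) + C)² + (-3720 + 2199)/(-1713 - 383)) = 1/(((-5 + 2) + 9)² + (-3720 + 2199)/(-1713 - 383)) = 1/((-3 + 9)² - 1521/(-2096)) = 1/(6² - 1521*(-1/2096)) = 1/(36 + 1521/2096) = 1/(76977/2096) = 2096/76977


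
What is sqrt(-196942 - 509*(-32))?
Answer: I*sqrt(180654) ≈ 425.03*I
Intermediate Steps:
sqrt(-196942 - 509*(-32)) = sqrt(-196942 + 16288) = sqrt(-180654) = I*sqrt(180654)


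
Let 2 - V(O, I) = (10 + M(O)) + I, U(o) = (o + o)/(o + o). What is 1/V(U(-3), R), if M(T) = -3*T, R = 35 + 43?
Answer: -1/83 ≈ -0.012048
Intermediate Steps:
U(o) = 1 (U(o) = (2*o)/((2*o)) = (2*o)*(1/(2*o)) = 1)
R = 78
V(O, I) = -8 - I + 3*O (V(O, I) = 2 - ((10 - 3*O) + I) = 2 - (10 + I - 3*O) = 2 + (-10 - I + 3*O) = -8 - I + 3*O)
1/V(U(-3), R) = 1/(-8 - 1*78 + 3*1) = 1/(-8 - 78 + 3) = 1/(-83) = -1/83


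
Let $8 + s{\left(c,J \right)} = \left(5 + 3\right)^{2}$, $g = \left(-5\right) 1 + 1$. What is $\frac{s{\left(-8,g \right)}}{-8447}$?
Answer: $- \frac{56}{8447} \approx -0.0066296$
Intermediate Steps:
$g = -4$ ($g = -5 + 1 = -4$)
$s{\left(c,J \right)} = 56$ ($s{\left(c,J \right)} = -8 + \left(5 + 3\right)^{2} = -8 + 8^{2} = -8 + 64 = 56$)
$\frac{s{\left(-8,g \right)}}{-8447} = \frac{56}{-8447} = 56 \left(- \frac{1}{8447}\right) = - \frac{56}{8447}$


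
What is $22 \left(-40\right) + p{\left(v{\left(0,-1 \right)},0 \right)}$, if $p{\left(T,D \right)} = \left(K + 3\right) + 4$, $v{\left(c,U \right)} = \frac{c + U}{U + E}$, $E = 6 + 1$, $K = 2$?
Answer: $-871$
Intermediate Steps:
$E = 7$
$v{\left(c,U \right)} = \frac{U + c}{7 + U}$ ($v{\left(c,U \right)} = \frac{c + U}{U + 7} = \frac{U + c}{7 + U}$)
$p{\left(T,D \right)} = 9$ ($p{\left(T,D \right)} = \left(2 + 3\right) + 4 = 5 + 4 = 9$)
$22 \left(-40\right) + p{\left(v{\left(0,-1 \right)},0 \right)} = 22 \left(-40\right) + 9 = -880 + 9 = -871$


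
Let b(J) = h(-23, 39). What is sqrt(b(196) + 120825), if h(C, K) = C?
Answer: 17*sqrt(418) ≈ 347.57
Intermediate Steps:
b(J) = -23
sqrt(b(196) + 120825) = sqrt(-23 + 120825) = sqrt(120802) = 17*sqrt(418)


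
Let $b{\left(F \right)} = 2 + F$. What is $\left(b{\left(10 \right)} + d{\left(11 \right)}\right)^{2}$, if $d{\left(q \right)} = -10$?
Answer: $4$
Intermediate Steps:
$\left(b{\left(10 \right)} + d{\left(11 \right)}\right)^{2} = \left(\left(2 + 10\right) - 10\right)^{2} = \left(12 - 10\right)^{2} = 2^{2} = 4$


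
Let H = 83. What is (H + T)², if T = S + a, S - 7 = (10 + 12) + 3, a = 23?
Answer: 19044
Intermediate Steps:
S = 32 (S = 7 + ((10 + 12) + 3) = 7 + (22 + 3) = 7 + 25 = 32)
T = 55 (T = 32 + 23 = 55)
(H + T)² = (83 + 55)² = 138² = 19044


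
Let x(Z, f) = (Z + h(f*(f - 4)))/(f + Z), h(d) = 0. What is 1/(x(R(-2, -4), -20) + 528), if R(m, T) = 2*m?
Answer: 6/3169 ≈ 0.0018933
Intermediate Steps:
x(Z, f) = Z/(Z + f) (x(Z, f) = (Z + 0)/(f + Z) = Z/(Z + f))
1/(x(R(-2, -4), -20) + 528) = 1/((2*(-2))/(2*(-2) - 20) + 528) = 1/(-4/(-4 - 20) + 528) = 1/(-4/(-24) + 528) = 1/(-4*(-1/24) + 528) = 1/(⅙ + 528) = 1/(3169/6) = 6/3169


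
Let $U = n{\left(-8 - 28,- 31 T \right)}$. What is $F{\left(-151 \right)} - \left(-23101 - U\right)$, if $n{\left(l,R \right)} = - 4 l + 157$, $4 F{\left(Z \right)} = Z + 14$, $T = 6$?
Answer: $\frac{93471}{4} \approx 23368.0$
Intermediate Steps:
$F{\left(Z \right)} = \frac{7}{2} + \frac{Z}{4}$ ($F{\left(Z \right)} = \frac{Z + 14}{4} = \frac{14 + Z}{4} = \frac{7}{2} + \frac{Z}{4}$)
$n{\left(l,R \right)} = 157 - 4 l$
$U = 301$ ($U = 157 - 4 \left(-8 - 28\right) = 157 - -144 = 157 + 144 = 301$)
$F{\left(-151 \right)} - \left(-23101 - U\right) = \left(\frac{7}{2} + \frac{1}{4} \left(-151\right)\right) - \left(-23101 - 301\right) = \left(\frac{7}{2} - \frac{151}{4}\right) - \left(-23101 - 301\right) = - \frac{137}{4} - -23402 = - \frac{137}{4} + 23402 = \frac{93471}{4}$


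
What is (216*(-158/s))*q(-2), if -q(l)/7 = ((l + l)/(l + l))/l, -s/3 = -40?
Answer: -4977/5 ≈ -995.40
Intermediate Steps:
s = 120 (s = -3*(-40) = 120)
q(l) = -7/l (q(l) = -7*(l + l)/(l + l)/l = -7*(2*l)/((2*l))/l = -7*(2*l)*(1/(2*l))/l = -7/l)
(216*(-158/s))*q(-2) = (216*(-158/120))*(-7/(-2)) = (216*(-158*1/120))*(-7*(-½)) = (216*(-79/60))*(7/2) = -1422/5*7/2 = -4977/5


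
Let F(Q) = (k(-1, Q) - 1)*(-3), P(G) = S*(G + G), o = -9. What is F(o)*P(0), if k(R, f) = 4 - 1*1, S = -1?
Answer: 0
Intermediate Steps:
k(R, f) = 3 (k(R, f) = 4 - 1 = 3)
P(G) = -2*G (P(G) = -(G + G) = -2*G)
F(Q) = -6 (F(Q) = (3 - 1)*(-3) = 2*(-3) = -6)
F(o)*P(0) = -(-12)*0 = -6*0 = 0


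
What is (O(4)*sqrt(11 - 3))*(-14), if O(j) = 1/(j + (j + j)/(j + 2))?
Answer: -21*sqrt(2)/4 ≈ -7.4246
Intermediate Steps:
O(j) = 1/(j + 2*j/(2 + j)) (O(j) = 1/(j + (2*j)/(2 + j)) = 1/(j + 2*j/(2 + j)))
(O(4)*sqrt(11 - 3))*(-14) = (((2 + 4)/(4*(4 + 4)))*sqrt(11 - 3))*(-14) = (((1/4)*6/8)*sqrt(8))*(-14) = (((1/4)*(1/8)*6)*(2*sqrt(2)))*(-14) = (3*(2*sqrt(2))/16)*(-14) = (3*sqrt(2)/8)*(-14) = -21*sqrt(2)/4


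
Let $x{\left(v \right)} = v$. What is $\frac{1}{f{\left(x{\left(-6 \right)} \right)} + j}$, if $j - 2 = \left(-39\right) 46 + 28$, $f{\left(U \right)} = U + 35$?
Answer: $- \frac{1}{1735} \approx -0.00057637$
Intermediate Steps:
$f{\left(U \right)} = 35 + U$
$j = -1764$ ($j = 2 + \left(\left(-39\right) 46 + 28\right) = 2 + \left(-1794 + 28\right) = 2 - 1766 = -1764$)
$\frac{1}{f{\left(x{\left(-6 \right)} \right)} + j} = \frac{1}{\left(35 - 6\right) - 1764} = \frac{1}{29 - 1764} = \frac{1}{-1735} = - \frac{1}{1735}$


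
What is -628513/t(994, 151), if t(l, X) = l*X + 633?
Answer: -628513/150727 ≈ -4.1699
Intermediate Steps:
t(l, X) = 633 + X*l (t(l, X) = X*l + 633 = 633 + X*l)
-628513/t(994, 151) = -628513/(633 + 151*994) = -628513/(633 + 150094) = -628513/150727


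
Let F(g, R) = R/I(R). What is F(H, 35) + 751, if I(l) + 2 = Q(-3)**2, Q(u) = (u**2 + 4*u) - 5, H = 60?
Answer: 46597/62 ≈ 751.56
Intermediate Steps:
Q(u) = -5 + u**2 + 4*u
I(l) = 62 (I(l) = -2 + (-5 + (-3)**2 + 4*(-3))**2 = -2 + (-5 + 9 - 12)**2 = -2 + (-8)**2 = -2 + 64 = 62)
F(g, R) = R/62
F(H, 35) + 751 = (1/62)*35 + 751 = 35/62 + 751 = 46597/62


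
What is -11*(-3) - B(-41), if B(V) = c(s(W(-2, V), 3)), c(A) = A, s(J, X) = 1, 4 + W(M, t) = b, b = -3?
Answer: 32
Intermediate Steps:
W(M, t) = -7 (W(M, t) = -4 - 3 = -7)
B(V) = 1
-11*(-3) - B(-41) = -11*(-3) - 1*1 = 33 - 1 = 32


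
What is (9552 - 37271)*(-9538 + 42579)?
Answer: -915863479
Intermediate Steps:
(9552 - 37271)*(-9538 + 42579) = -27719*33041 = -915863479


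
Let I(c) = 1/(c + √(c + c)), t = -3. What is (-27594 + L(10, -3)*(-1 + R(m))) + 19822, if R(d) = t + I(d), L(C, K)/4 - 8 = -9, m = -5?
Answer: -54288/7 + 4*I*√10/35 ≈ -7755.4 + 0.3614*I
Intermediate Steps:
L(C, K) = -4 (L(C, K) = 32 + 4*(-9) = 32 - 36 = -4)
I(c) = 1/(c + √2*√c) (I(c) = 1/(c + √(2*c)) = 1/(c + √2*√c))
R(d) = -3 + 1/(d + √2*√d)
(-27594 + L(10, -3)*(-1 + R(m))) + 19822 = (-27594 - 4*(-1 + (-3 + 1/(-5 + √2*√(-5))))) + 19822 = (-27594 - 4*(-1 + (-3 + 1/(-5 + √2*(I*√5))))) + 19822 = (-27594 - 4*(-1 + (-3 + 1/(-5 + I*√10)))) + 19822 = (-27594 - 4*(-4 + 1/(-5 + I*√10))) + 19822 = (-27594 + (16 - 4/(-5 + I*√10))) + 19822 = (-27578 - 4/(-5 + I*√10)) + 19822 = -7756 - 4/(-5 + I*√10)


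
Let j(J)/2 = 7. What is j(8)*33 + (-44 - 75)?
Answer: 343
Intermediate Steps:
j(J) = 14 (j(J) = 2*7 = 14)
j(8)*33 + (-44 - 75) = 14*33 + (-44 - 75) = 462 - 119 = 343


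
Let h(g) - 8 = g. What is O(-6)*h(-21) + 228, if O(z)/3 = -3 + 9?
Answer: -6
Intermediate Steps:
O(z) = 18 (O(z) = 3*(-3 + 9) = 3*6 = 18)
h(g) = 8 + g
O(-6)*h(-21) + 228 = 18*(8 - 21) + 228 = 18*(-13) + 228 = -234 + 228 = -6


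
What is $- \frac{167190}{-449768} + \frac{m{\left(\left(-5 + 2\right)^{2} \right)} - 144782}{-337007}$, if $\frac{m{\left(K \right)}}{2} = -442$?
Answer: $\frac{5539095719}{6889771108} \approx 0.80396$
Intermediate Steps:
$m{\left(K \right)} = -884$ ($m{\left(K \right)} = 2 \left(-442\right) = -884$)
$- \frac{167190}{-449768} + \frac{m{\left(\left(-5 + 2\right)^{2} \right)} - 144782}{-337007} = - \frac{167190}{-449768} + \frac{-884 - 144782}{-337007} = \left(-167190\right) \left(- \frac{1}{449768}\right) + \left(-884 - 144782\right) \left(- \frac{1}{337007}\right) = \frac{83595}{224884} - - \frac{145666}{337007} = \frac{83595}{224884} + \frac{145666}{337007} = \frac{5539095719}{6889771108}$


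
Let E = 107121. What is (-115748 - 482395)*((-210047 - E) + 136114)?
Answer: 108296182722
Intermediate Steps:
(-115748 - 482395)*((-210047 - E) + 136114) = (-115748 - 482395)*((-210047 - 1*107121) + 136114) = -598143*((-210047 - 107121) + 136114) = -598143*(-317168 + 136114) = -598143*(-181054) = 108296182722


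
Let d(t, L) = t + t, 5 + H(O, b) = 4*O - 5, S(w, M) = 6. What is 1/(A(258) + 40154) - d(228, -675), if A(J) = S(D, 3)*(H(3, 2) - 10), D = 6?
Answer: -18288335/40106 ≈ -456.00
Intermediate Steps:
H(O, b) = -10 + 4*O (H(O, b) = -5 + (4*O - 5) = -5 + (-5 + 4*O) = -10 + 4*O)
A(J) = -48 (A(J) = 6*((-10 + 4*3) - 10) = 6*((-10 + 12) - 10) = 6*(2 - 10) = 6*(-8) = -48)
d(t, L) = 2*t
1/(A(258) + 40154) - d(228, -675) = 1/(-48 + 40154) - 2*228 = 1/40106 - 1*456 = 1/40106 - 456 = -18288335/40106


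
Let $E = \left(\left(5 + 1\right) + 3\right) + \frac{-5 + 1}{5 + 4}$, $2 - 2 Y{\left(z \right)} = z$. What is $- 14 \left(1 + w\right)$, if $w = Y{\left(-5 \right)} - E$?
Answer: $\frac{511}{9} \approx 56.778$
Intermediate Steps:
$Y{\left(z \right)} = 1 - \frac{z}{2}$
$E = \frac{77}{9}$ ($E = \left(6 + 3\right) - \frac{4}{9} = 9 - \frac{4}{9} = \frac{77}{9} \approx 8.5556$)
$w = - \frac{91}{18}$ ($w = \left(1 - - \frac{5}{2}\right) - \frac{77}{9} = \left(1 + \frac{5}{2}\right) - \frac{77}{9} = \frac{7}{2} - \frac{77}{9} = - \frac{91}{18} \approx -5.0556$)
$- 14 \left(1 + w\right) = - 14 \left(1 - \frac{91}{18}\right) = \left(-14\right) \left(- \frac{73}{18}\right) = \frac{511}{9}$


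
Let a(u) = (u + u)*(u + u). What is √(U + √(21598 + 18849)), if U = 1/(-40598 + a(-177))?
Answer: √(84718 + 7177139524*√40447)/84718 ≈ 14.181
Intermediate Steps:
a(u) = 4*u² (a(u) = (2*u)*(2*u) = 4*u²)
U = 1/84718 (U = 1/(-40598 + 4*(-177)²) = 1/(-40598 + 4*31329) = 1/(-40598 + 125316) = 1/84718 ≈ 1.1804e-5)
√(U + √(21598 + 18849)) = √(1/84718 + √(21598 + 18849)) = √(1/84718 + √40447)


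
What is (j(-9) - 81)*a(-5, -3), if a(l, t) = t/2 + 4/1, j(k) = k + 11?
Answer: -395/2 ≈ -197.50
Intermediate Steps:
j(k) = 11 + k
a(l, t) = 4 + t/2 (a(l, t) = t*(½) + 4*1 = t/2 + 4 = 4 + t/2)
(j(-9) - 81)*a(-5, -3) = ((11 - 9) - 81)*(4 + (½)*(-3)) = (2 - 81)*(4 - 3/2) = -79*5/2 = -395/2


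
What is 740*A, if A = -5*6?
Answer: -22200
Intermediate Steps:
A = -30
740*A = 740*(-30) = -22200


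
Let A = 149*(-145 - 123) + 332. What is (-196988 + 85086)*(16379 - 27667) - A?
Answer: 1263189376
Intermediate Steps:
A = -39600 (A = 149*(-268) + 332 = -39932 + 332 = -39600)
(-196988 + 85086)*(16379 - 27667) - A = (-196988 + 85086)*(16379 - 27667) - 1*(-39600) = -111902*(-11288) + 39600 = 1263149776 + 39600 = 1263189376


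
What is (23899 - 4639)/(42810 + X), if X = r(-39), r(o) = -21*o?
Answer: 6420/14543 ≈ 0.44145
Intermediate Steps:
X = 819 (X = -21*(-39) = 819)
(23899 - 4639)/(42810 + X) = (23899 - 4639)/(42810 + 819) = 19260/43629 = 19260*(1/43629) = 6420/14543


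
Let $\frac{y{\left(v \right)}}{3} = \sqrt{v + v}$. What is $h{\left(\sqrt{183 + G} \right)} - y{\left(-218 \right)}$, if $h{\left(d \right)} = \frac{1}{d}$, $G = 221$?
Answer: $\frac{\sqrt{101}}{202} - 6 i \sqrt{109} \approx 0.049752 - 62.642 i$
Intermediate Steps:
$y{\left(v \right)} = 3 \sqrt{2} \sqrt{v}$ ($y{\left(v \right)} = 3 \sqrt{v + v} = 3 \sqrt{2 v} = 3 \sqrt{2} \sqrt{v}$)
$h{\left(\sqrt{183 + G} \right)} - y{\left(-218 \right)} = \frac{1}{\sqrt{183 + 221}} - 3 \sqrt{2} \sqrt{-218} = \frac{1}{\sqrt{404}} - 3 \sqrt{2} i \sqrt{218} = \frac{1}{2 \sqrt{101}} - 6 i \sqrt{109} = \frac{\sqrt{101}}{202} - 6 i \sqrt{109}$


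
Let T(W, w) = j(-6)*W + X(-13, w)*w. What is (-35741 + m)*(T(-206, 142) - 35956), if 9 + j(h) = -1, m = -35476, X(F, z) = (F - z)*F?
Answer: -17963348778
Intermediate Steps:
X(F, z) = F*(F - z)
j(h) = -10 (j(h) = -9 - 1 = -10)
T(W, w) = -10*W + w*(169 + 13*w) (T(W, w) = -10*W + (-13*(-13 - w))*w = -10*W + (169 + 13*w)*w = -10*W + w*(169 + 13*w))
(-35741 + m)*(T(-206, 142) - 35956) = (-35741 - 35476)*((-10*(-206) + 13*142*(13 + 142)) - 35956) = -71217*((2060 + 13*142*155) - 35956) = -71217*((2060 + 286130) - 35956) = -71217*(288190 - 35956) = -71217*252234 = -17963348778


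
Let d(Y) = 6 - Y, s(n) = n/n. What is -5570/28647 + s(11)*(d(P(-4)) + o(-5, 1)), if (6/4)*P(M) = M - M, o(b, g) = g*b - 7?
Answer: -177452/28647 ≈ -6.1944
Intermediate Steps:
o(b, g) = -7 + b*g (o(b, g) = b*g - 7 = -7 + b*g)
P(M) = 0 (P(M) = 2*(M - M)/3 = (⅔)*0 = 0)
s(n) = 1
-5570/28647 + s(11)*(d(P(-4)) + o(-5, 1)) = -5570/28647 + 1*((6 - 1*0) + (-7 - 5*1)) = -5570*1/28647 + 1*((6 + 0) + (-7 - 5)) = -5570/28647 + 1*(6 - 12) = -5570/28647 + 1*(-6) = -5570/28647 - 6 = -177452/28647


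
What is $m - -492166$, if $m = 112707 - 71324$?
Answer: $533549$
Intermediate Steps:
$m = 41383$ ($m = 112707 - 71324 = 41383$)
$m - -492166 = 41383 - -492166 = 41383 + 492166 = 533549$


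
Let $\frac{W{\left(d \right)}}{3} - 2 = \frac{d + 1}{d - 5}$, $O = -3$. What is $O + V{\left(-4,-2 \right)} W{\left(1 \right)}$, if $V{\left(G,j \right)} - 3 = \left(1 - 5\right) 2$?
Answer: $- \frac{51}{2} \approx -25.5$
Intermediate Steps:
$V{\left(G,j \right)} = -5$ ($V{\left(G,j \right)} = 3 + \left(1 - 5\right) 2 = 3 - 8 = -5$)
$W{\left(d \right)} = 6 + \frac{3 \left(1 + d\right)}{-5 + d}$ ($W{\left(d \right)} = 6 + 3 \frac{d + 1}{d - 5} = 6 + 3 \frac{1 + d}{-5 + d} = 6 + \frac{3 \left(1 + d\right)}{-5 + d}$)
$O + V{\left(-4,-2 \right)} W{\left(1 \right)} = -3 - 5 \frac{9 \left(-3 + 1\right)}{-5 + 1} = -3 - 5 \cdot 9 \frac{1}{-4} \left(-2\right) = -3 - 5 \cdot 9 \left(- \frac{1}{4}\right) \left(-2\right) = -3 - \frac{45}{2} = - \frac{51}{2}$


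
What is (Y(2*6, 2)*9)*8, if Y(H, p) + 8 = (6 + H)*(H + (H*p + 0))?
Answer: 46080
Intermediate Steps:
Y(H, p) = -8 + (6 + H)*(H + H*p) (Y(H, p) = -8 + (6 + H)*(H + (H*p + 0)) = -8 + (6 + H)*(H + H*p))
(Y(2*6, 2)*9)*8 = ((-8 + (2*6)**2 + 6*(2*6) + 2*(2*6)**2 + 6*(2*6)*2)*9)*8 = ((-8 + 12**2 + 6*12 + 2*12**2 + 6*12*2)*9)*8 = ((-8 + 144 + 72 + 2*144 + 144)*9)*8 = ((-8 + 144 + 72 + 288 + 144)*9)*8 = (640*9)*8 = 5760*8 = 46080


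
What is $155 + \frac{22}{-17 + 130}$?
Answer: $\frac{17537}{113} \approx 155.19$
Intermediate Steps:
$155 + \frac{22}{-17 + 130} = 155 + \frac{22}{113} = \frac{17537}{113}$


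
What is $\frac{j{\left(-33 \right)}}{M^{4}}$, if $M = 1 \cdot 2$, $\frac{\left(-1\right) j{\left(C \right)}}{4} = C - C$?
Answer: $0$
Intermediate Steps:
$j{\left(C \right)} = 0$ ($j{\left(C \right)} = - 4 \left(C - C\right) = \left(-4\right) 0 = 0$)
$M = 2$
$\frac{j{\left(-33 \right)}}{M^{4}} = \frac{0}{2^{4}} = \frac{0}{16} = 0 \cdot \frac{1}{16} = 0$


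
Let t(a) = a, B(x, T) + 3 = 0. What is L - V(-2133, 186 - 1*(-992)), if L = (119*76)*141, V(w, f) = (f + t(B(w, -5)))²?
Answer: -105421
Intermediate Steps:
B(x, T) = -3 (B(x, T) = -3 + 0 = -3)
V(w, f) = (-3 + f)² (V(w, f) = (f - 3)² = (-3 + f)²)
L = 1275204 (L = 9044*141 = 1275204)
L - V(-2133, 186 - 1*(-992)) = 1275204 - (-3 + (186 - 1*(-992)))² = 1275204 - (-3 + (186 + 992))² = 1275204 - (-3 + 1178)² = 1275204 - 1*1175² = 1275204 - 1*1380625 = 1275204 - 1380625 = -105421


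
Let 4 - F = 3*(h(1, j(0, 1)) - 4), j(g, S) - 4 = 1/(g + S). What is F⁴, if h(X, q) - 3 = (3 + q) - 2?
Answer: 14641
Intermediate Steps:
j(g, S) = 4 + 1/(S + g) (j(g, S) = 4 + 1/(g + S) = 4 + 1/(S + g))
h(X, q) = 4 + q (h(X, q) = 3 + ((3 + q) - 2) = 3 + (1 + q) = 4 + q)
F = -11 (F = 4 - 3*((4 + (1 + 4*1 + 4*0)/(1 + 0)) - 4) = 4 - 3*((4 + (1 + 4 + 0)/1) - 4) = 4 - 3*((4 + 1*5) - 4) = 4 - 3*((4 + 5) - 4) = 4 - 3*(9 - 4) = 4 - 3*5 = 4 - 1*15 = 4 - 15 = -11)
F⁴ = (-11)⁴ = 14641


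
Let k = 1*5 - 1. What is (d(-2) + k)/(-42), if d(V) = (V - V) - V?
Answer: -⅐ ≈ -0.14286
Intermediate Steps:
k = 4 (k = 5 - 1 = 4)
d(V) = -V (d(V) = 0 - V = -V)
(d(-2) + k)/(-42) = (-1*(-2) + 4)/(-42) = -(2 + 4)/42 = -1/42*6 = -⅐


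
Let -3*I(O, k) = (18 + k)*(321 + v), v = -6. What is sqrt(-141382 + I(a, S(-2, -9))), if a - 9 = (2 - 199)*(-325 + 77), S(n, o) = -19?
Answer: I*sqrt(141277) ≈ 375.87*I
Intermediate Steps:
a = 48865 (a = 9 + (2 - 199)*(-325 + 77) = 9 - 197*(-248) = 9 + 48856 = 48865)
I(O, k) = -1890 - 105*k (I(O, k) = -(18 + k)*(321 - 6)/3 = -(18 + k)*315/3 = -(5670 + 315*k)/3 = -1890 - 105*k)
sqrt(-141382 + I(a, S(-2, -9))) = sqrt(-141382 + (-1890 - 105*(-19))) = sqrt(-141382 + (-1890 + 1995)) = sqrt(-141382 + 105) = sqrt(-141277) = I*sqrt(141277)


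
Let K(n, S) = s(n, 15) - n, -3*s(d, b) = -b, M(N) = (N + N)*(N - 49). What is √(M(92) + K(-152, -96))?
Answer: √8069 ≈ 89.828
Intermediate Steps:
M(N) = 2*N*(-49 + N) (M(N) = (2*N)*(-49 + N) = 2*N*(-49 + N))
s(d, b) = b/3 (s(d, b) = -(-1)*b/3 = b/3)
K(n, S) = 5 - n (K(n, S) = (⅓)*15 - n = 5 - n)
√(M(92) + K(-152, -96)) = √(2*92*(-49 + 92) + (5 - 1*(-152))) = √(2*92*43 + (5 + 152)) = √(7912 + 157) = √8069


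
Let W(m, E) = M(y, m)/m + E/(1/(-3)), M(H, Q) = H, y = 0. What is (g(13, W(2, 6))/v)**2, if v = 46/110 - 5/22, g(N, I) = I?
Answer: 435600/49 ≈ 8889.8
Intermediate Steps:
W(m, E) = -3*E (W(m, E) = 0/m + E/(1/(-3)) = 0 + E/(-1/3) = 0 + E*(-3) = 0 - 3*E = -3*E)
v = 21/110 (v = 46*(1/110) - 5*1/22 = 23/55 - 5/22 = 21/110 ≈ 0.19091)
(g(13, W(2, 6))/v)**2 = ((-3*6)/(21/110))**2 = (-18*110/21)**2 = (-660/7)**2 = 435600/49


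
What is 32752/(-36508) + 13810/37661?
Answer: -182324398/343731947 ≈ -0.53043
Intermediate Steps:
32752/(-36508) + 13810/37661 = 32752*(-1/36508) + 13810*(1/37661) = -8188/9127 + 13810/37661 = -182324398/343731947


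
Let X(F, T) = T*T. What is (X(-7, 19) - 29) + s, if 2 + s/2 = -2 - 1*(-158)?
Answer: 640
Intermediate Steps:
s = 308 (s = -4 + 2*(-2 - 1*(-158)) = -4 + 2*(-2 + 158) = -4 + 2*156 = -4 + 312 = 308)
X(F, T) = T²
(X(-7, 19) - 29) + s = (19² - 29) + 308 = (361 - 29) + 308 = 332 + 308 = 640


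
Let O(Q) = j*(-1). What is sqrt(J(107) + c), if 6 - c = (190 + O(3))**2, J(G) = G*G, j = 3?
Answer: I*sqrt(23514) ≈ 153.34*I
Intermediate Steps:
J(G) = G**2
O(Q) = -3 (O(Q) = 3*(-1) = -3)
c = -34963 (c = 6 - (190 - 3)**2 = 6 - 1*187**2 = 6 - 1*34969 = 6 - 34969 = -34963)
sqrt(J(107) + c) = sqrt(107**2 - 34963) = sqrt(11449 - 34963) = sqrt(-23514) = I*sqrt(23514)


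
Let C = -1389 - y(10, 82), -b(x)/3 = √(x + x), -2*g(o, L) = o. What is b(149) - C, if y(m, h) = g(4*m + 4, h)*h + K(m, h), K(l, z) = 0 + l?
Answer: -405 - 3*√298 ≈ -456.79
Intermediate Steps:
K(l, z) = l
g(o, L) = -o/2
b(x) = -3*√2*√x (b(x) = -3*√(x + x) = -3*√2*√x)
y(m, h) = m + h*(-2 - 2*m) (y(m, h) = (-(4*m + 4)/2)*h + m = (-(4 + 4*m)/2)*h + m = (-2 - 2*m)*h + m = h*(-2 - 2*m) + m = m + h*(-2 - 2*m))
C = 405 (C = -1389 - (10 - 2*82*(1 + 10)) = -1389 - (10 - 2*82*11) = -1389 - (10 - 1804) = -1389 - 1*(-1794) = -1389 + 1794 = 405)
b(149) - C = -3*√2*√149 - 1*405 = -3*√298 - 405 = -405 - 3*√298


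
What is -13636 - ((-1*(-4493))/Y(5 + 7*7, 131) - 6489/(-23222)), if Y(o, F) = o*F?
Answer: -560042266960/41068107 ≈ -13637.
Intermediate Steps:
Y(o, F) = F*o
-13636 - ((-1*(-4493))/Y(5 + 7*7, 131) - 6489/(-23222)) = -13636 - ((-1*(-4493))/((131*(5 + 7*7))) - 6489/(-23222)) = -13636 - (4493/((131*(5 + 49))) - 6489*(-1/23222)) = -13636 - (4493/((131*54)) + 6489/23222) = -13636 - (4493/7074 + 6489/23222) = -13636 - 1*37559908/41068107 = -13636 - 37559908/41068107 = -560042266960/41068107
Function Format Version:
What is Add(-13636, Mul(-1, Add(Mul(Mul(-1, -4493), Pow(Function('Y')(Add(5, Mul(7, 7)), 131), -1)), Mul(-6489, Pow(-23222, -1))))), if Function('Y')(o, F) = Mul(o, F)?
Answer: Rational(-560042266960, 41068107) ≈ -13637.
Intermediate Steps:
Function('Y')(o, F) = Mul(F, o)
Add(-13636, Mul(-1, Add(Mul(Mul(-1, -4493), Pow(Function('Y')(Add(5, Mul(7, 7)), 131), -1)), Mul(-6489, Pow(-23222, -1))))) = Add(-13636, Mul(-1, Add(Mul(Mul(-1, -4493), Pow(Mul(131, Add(5, Mul(7, 7))), -1)), Mul(-6489, Pow(-23222, -1))))) = Add(-13636, Mul(-1, Add(Mul(4493, Pow(Mul(131, Add(5, 49)), -1)), Mul(-6489, Rational(-1, 23222))))) = Add(-13636, Mul(-1, Add(Mul(4493, Pow(Mul(131, 54), -1)), Rational(6489, 23222)))) = Add(-13636, Mul(-1, Add(Mul(4493, Pow(7074, -1)), Rational(6489, 23222)))) = Add(-13636, Mul(-1, Add(Mul(4493, Rational(1, 7074)), Rational(6489, 23222)))) = Add(-13636, Mul(-1, Add(Rational(4493, 7074), Rational(6489, 23222)))) = Add(-13636, Mul(-1, Rational(37559908, 41068107))) = Add(-13636, Rational(-37559908, 41068107)) = Rational(-560042266960, 41068107)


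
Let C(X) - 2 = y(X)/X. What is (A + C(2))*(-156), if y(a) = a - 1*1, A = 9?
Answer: -1794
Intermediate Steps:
y(a) = -1 + a (y(a) = a - 1 = -1 + a)
C(X) = 2 + (-1 + X)/X
(A + C(2))*(-156) = (9 + (3 - 1/2))*(-156) = (9 + (3 - 1*½))*(-156) = (9 + (3 - ½))*(-156) = (9 + 5/2)*(-156) = (23/2)*(-156) = -1794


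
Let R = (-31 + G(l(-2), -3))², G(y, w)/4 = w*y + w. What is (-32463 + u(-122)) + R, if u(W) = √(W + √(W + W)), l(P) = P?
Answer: -32102 + √(-122 + 2*I*√61) ≈ -32101.0 + 11.068*I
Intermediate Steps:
u(W) = √(W + √2*√W) (u(W) = √(W + √(2*W)) = √(W + √2*√W))
G(y, w) = 4*w + 4*w*y (G(y, w) = 4*(w*y + w) = 4*(w + w*y) = 4*w + 4*w*y)
R = 361 (R = (-31 + 4*(-3)*(1 - 2))² = (-31 + 4*(-3)*(-1))² = (-31 + 12)² = (-19)² = 361)
(-32463 + u(-122)) + R = (-32463 + √(-122 + √2*√(-122))) + 361 = (-32463 + √(-122 + √2*(I*√122))) + 361 = (-32463 + √(-122 + 2*I*√61)) + 361 = -32102 + √(-122 + 2*I*√61)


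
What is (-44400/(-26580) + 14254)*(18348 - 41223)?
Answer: -144461618250/443 ≈ -3.2610e+8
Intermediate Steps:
(-44400/(-26580) + 14254)*(18348 - 41223) = (-44400*(-1/26580) + 14254)*(-22875) = (740/443 + 14254)*(-22875) = (6315262/443)*(-22875) = -144461618250/443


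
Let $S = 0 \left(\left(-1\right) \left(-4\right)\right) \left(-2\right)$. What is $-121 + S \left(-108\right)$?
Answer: $-121$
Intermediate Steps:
$S = 0$ ($S = 0 \cdot 4 \left(-2\right) = 0 \left(-2\right) = 0$)
$-121 + S \left(-108\right) = -121 + 0 \left(-108\right) = -121 + 0 = -121$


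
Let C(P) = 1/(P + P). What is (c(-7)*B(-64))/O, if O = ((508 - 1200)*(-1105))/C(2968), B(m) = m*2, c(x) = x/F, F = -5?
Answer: -2/50658725 ≈ -3.9480e-8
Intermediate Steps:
C(P) = 1/(2*P)
c(x) = -x/5 (c(x) = x/(-5) = x*(-⅕) = -x/5)
B(m) = 2*m
O = 4539021760 (O = ((508 - 1200)*(-1105))/(((½)/2968)) = (-692*(-1105))/(((½)*(1/2968))) = 764660/(1/5936) = 764660*5936 = 4539021760)
(c(-7)*B(-64))/O = ((-⅕*(-7))*(2*(-64)))/4539021760 = ((7/5)*(-128))*(1/4539021760) = -896/5*1/4539021760 = -2/50658725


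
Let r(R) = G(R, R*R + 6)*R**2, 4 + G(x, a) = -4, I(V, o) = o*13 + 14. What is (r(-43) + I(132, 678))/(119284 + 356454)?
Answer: -2982/237869 ≈ -0.012536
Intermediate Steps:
I(V, o) = 14 + 13*o (I(V, o) = 13*o + 14 = 14 + 13*o)
G(x, a) = -8 (G(x, a) = -4 - 4 = -8)
r(R) = -8*R**2
(r(-43) + I(132, 678))/(119284 + 356454) = (-8*(-43)**2 + (14 + 13*678))/(119284 + 356454) = (-8*1849 + (14 + 8814))/475738 = (-14792 + 8828)*(1/475738) = -5964*1/475738 = -2982/237869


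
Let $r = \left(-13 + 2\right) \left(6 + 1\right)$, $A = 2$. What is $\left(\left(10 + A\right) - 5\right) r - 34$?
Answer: $-573$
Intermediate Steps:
$r = -77$ ($r = \left(-11\right) 7 = -77$)
$\left(\left(10 + A\right) - 5\right) r - 34 = \left(\left(10 + 2\right) - 5\right) \left(-77\right) - 34 = \left(12 - 5\right) \left(-77\right) - 34 = 7 \left(-77\right) - 34 = -539 - 34 = -573$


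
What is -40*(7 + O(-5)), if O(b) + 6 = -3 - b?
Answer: -120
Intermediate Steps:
O(b) = -9 - b (O(b) = -6 + (-3 - b) = -9 - b)
-40*(7 + O(-5)) = -40*(7 + (-9 - 1*(-5))) = -40*(7 + (-9 + 5)) = -40*(7 - 4) = -40*3 = -120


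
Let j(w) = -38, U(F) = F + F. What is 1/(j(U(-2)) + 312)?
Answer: 1/274 ≈ 0.0036496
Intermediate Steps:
U(F) = 2*F
1/(j(U(-2)) + 312) = 1/(-38 + 312) = 1/274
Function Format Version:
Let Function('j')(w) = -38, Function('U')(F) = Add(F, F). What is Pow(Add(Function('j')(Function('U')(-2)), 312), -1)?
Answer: Rational(1, 274) ≈ 0.0036496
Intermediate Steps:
Function('U')(F) = Mul(2, F)
Pow(Add(Function('j')(Function('U')(-2)), 312), -1) = Pow(Add(-38, 312), -1) = Pow(274, -1) = Rational(1, 274)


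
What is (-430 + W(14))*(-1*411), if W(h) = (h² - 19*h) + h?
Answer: 199746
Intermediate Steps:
W(h) = h² - 18*h
(-430 + W(14))*(-1*411) = (-430 + 14*(-18 + 14))*(-1*411) = (-430 + 14*(-4))*(-411) = (-430 - 56)*(-411) = -486*(-411) = 199746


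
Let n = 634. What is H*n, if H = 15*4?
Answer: 38040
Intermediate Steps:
H = 60
H*n = 60*634 = 38040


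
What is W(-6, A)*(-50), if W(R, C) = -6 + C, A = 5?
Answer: 50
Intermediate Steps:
W(-6, A)*(-50) = (-6 + 5)*(-50) = -1*(-50) = 50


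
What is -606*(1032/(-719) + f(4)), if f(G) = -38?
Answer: 17182524/719 ≈ 23898.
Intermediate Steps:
-606*(1032/(-719) + f(4)) = -606*(1032/(-719) - 38) = -606*(1032*(-1/719) - 38) = -606*(-1032/719 - 38) = -606*(-28354/719) = 17182524/719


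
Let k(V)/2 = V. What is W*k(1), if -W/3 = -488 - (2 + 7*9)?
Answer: 3318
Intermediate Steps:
k(V) = 2*V
W = 1659 (W = -3*(-488 - (2 + 7*9)) = -3*(-488 - (2 + 63)) = -3*(-488 - 1*65) = -3*(-488 - 65) = -3*(-553) = 1659)
W*k(1) = 1659*(2*1) = 1659*2 = 3318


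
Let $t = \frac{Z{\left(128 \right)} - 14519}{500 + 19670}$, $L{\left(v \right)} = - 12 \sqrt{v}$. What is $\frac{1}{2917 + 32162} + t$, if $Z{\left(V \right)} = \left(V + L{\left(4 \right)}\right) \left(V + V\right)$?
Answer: $\frac{84930293}{141508686} \approx 0.60018$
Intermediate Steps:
$Z{\left(V \right)} = 2 V \left(-24 + V\right)$ ($Z{\left(V \right)} = \left(V - 12 \sqrt{4}\right) \left(V + V\right) = \left(V - 24\right) 2 V = \left(-24 + V\right) 2 V = 2 V \left(-24 + V\right)$)
$t = \frac{2421}{4034}$ ($t = \frac{2 \cdot 128 \left(-24 + 128\right) - 14519}{500 + 19670} = \frac{2 \cdot 128 \cdot 104 - 14519}{20170} = \left(26624 - 14519\right) \frac{1}{20170} = 12105 \cdot \frac{1}{20170} = \frac{2421}{4034} \approx 0.60015$)
$\frac{1}{2917 + 32162} + t = \frac{1}{2917 + 32162} + \frac{2421}{4034} = \frac{1}{35079} + \frac{2421}{4034} = \frac{84930293}{141508686}$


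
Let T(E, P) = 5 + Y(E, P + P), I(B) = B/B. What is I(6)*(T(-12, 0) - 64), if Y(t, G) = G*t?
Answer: -59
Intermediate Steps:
I(B) = 1
T(E, P) = 5 + 2*E*P (T(E, P) = 5 + (P + P)*E = 5 + (2*P)*E = 5 + 2*E*P)
I(6)*(T(-12, 0) - 64) = 1*((5 + 2*(-12)*0) - 64) = 1*((5 + 0) - 64) = 1*(5 - 64) = 1*(-59) = -59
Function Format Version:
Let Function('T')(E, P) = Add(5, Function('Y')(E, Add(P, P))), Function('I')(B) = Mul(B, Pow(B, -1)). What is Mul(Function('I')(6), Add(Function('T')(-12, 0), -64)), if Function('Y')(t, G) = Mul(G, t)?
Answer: -59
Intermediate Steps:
Function('I')(B) = 1
Function('T')(E, P) = Add(5, Mul(2, E, P)) (Function('T')(E, P) = Add(5, Mul(Add(P, P), E)) = Add(5, Mul(Mul(2, P), E)) = Add(5, Mul(2, E, P)))
Mul(Function('I')(6), Add(Function('T')(-12, 0), -64)) = Mul(1, Add(Add(5, Mul(2, -12, 0)), -64)) = Mul(1, Add(Add(5, 0), -64)) = Mul(1, Add(5, -64)) = Mul(1, -59) = -59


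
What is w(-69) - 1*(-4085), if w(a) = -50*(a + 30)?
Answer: 6035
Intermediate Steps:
w(a) = -1500 - 50*a (w(a) = -50*(30 + a) = -1500 - 50*a)
w(-69) - 1*(-4085) = (-1500 - 50*(-69)) - 1*(-4085) = (-1500 + 3450) + 4085 = 1950 + 4085 = 6035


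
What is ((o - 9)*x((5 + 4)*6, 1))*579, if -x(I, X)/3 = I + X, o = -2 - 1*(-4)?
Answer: 668745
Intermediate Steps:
o = 2 (o = -2 + 4 = 2)
x(I, X) = -3*I - 3*X (x(I, X) = -3*(I + X) = -3*I - 3*X)
((o - 9)*x((5 + 4)*6, 1))*579 = ((2 - 9)*(-3*(5 + 4)*6 - 3*1))*579 = -7*(-27*6 - 3)*579 = -7*(-3*54 - 3)*579 = -7*(-162 - 3)*579 = -7*(-165)*579 = 1155*579 = 668745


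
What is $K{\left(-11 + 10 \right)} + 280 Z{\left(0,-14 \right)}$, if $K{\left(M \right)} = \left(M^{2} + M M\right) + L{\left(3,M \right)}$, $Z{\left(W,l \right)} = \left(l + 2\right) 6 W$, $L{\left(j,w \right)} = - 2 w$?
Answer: $4$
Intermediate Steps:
$Z{\left(W,l \right)} = 6 W \left(2 + l\right)$ ($Z{\left(W,l \right)} = \left(2 + l\right) 6 W = 6 W \left(2 + l\right)$)
$K{\left(M \right)} = - 2 M + 2 M^{2}$ ($K{\left(M \right)} = \left(M^{2} + M M\right) - 2 M = \left(M^{2} + M^{2}\right) - 2 M = 2 M^{2} - 2 M = - 2 M + 2 M^{2}$)
$K{\left(-11 + 10 \right)} + 280 Z{\left(0,-14 \right)} = 2 \left(-11 + 10\right) \left(-1 + \left(-11 + 10\right)\right) + 280 \cdot 6 \cdot 0 \left(2 - 14\right) = 2 \left(-1\right) \left(-1 - 1\right) + 280 \cdot 6 \cdot 0 \left(-12\right) = 2 \left(-1\right) \left(-2\right) + 280 \cdot 0 = 4 + 0 = 4$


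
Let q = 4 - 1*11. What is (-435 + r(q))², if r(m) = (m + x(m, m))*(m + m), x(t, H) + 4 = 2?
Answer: 95481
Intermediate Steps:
q = -7 (q = 4 - 11 = -7)
x(t, H) = -2 (x(t, H) = -4 + 2 = -2)
r(m) = 2*m*(-2 + m) (r(m) = (m - 2)*(m + m) = (-2 + m)*(2*m) = 2*m*(-2 + m))
(-435 + r(q))² = (-435 + 2*(-7)*(-2 - 7))² = (-435 + 2*(-7)*(-9))² = (-435 + 126)² = (-309)² = 95481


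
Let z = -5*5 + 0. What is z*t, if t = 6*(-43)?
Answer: 6450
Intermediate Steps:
t = -258
z = -25 (z = -25 + 0 = -25)
z*t = -25*(-258) = 6450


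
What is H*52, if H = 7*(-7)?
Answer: -2548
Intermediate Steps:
H = -49
H*52 = -49*52 = -2548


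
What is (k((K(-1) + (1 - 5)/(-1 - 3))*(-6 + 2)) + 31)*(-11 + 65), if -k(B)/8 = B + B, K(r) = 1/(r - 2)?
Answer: 3978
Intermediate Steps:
K(r) = 1/(-2 + r)
k(B) = -16*B (k(B) = -8*(B + B) = -16*B)
(k((K(-1) + (1 - 5)/(-1 - 3))*(-6 + 2)) + 31)*(-11 + 65) = (-16*(1/(-2 - 1) + (1 - 5)/(-1 - 3))*(-6 + 2) + 31)*(-11 + 65) = (-16*(1/(-3) - 4/(-4))*(-4) + 31)*54 = (-16*(-1/3 - 4*(-1/4))*(-4) + 31)*54 = (-16*(-1/3 + 1)*(-4) + 31)*54 = (-32*(-4)/3 + 31)*54 = (-16*(-8/3) + 31)*54 = (128/3 + 31)*54 = (221/3)*54 = 3978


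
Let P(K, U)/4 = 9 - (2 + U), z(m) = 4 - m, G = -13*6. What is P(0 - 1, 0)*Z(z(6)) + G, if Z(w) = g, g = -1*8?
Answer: -302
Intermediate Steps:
G = -78
g = -8
Z(w) = -8
P(K, U) = 28 - 4*U (P(K, U) = 4*(9 - (2 + U)) = 4*(9 + (-2 - U)) = 4*(7 - U) = 28 - 4*U)
P(0 - 1, 0)*Z(z(6)) + G = (28 - 4*0)*(-8) - 78 = (28 + 0)*(-8) - 78 = 28*(-8) - 78 = -224 - 78 = -302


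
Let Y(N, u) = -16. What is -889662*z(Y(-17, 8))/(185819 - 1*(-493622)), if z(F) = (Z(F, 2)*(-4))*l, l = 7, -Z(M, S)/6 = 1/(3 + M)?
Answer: 736272/43511 ≈ 16.922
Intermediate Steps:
Z(M, S) = -6/(3 + M)
z(F) = 168/(3 + F) (z(F) = (-6/(3 + F)*(-4))*7 = (24/(3 + F))*7 = 168/(3 + F))
-889662*z(Y(-17, 8))/(185819 - 1*(-493622)) = -889662*168/((3 - 16)*(185819 - 1*(-493622))) = -889662*(-168/(13*(185819 + 493622))) = -889662/(679441/((168*(-1/13)))) = -889662/(679441/(-168/13)) = -889662/(679441*(-13/168)) = -889662/(-1261819/24) = -889662*(-24/1261819) = 736272/43511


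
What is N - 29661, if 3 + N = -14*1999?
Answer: -57650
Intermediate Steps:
N = -27989 (N = -3 - 14*1999 = -3 - 27986 = -27989)
N - 29661 = -27989 - 29661 = -57650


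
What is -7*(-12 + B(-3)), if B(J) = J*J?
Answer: 21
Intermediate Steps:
B(J) = J**2
-7*(-12 + B(-3)) = -7*(-12 + (-3)**2) = -7*(-12 + 9) = -7*(-3) = 21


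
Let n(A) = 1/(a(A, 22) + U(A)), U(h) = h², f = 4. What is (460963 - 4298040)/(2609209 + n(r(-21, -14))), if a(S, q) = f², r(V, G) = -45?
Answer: -270050833/183634330 ≈ -1.4706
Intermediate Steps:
a(S, q) = 16 (a(S, q) = 4² = 16)
n(A) = 1/(16 + A²)
(460963 - 4298040)/(2609209 + n(r(-21, -14))) = (460963 - 4298040)/(2609209 + 1/(16 + (-45)²)) = -3837077/(2609209 + 1/(16 + 2025)) = -3837077/(2609209 + 1/2041) = -3837077/5325395570/2041 = -3837077*2041/5325395570 = -270050833/183634330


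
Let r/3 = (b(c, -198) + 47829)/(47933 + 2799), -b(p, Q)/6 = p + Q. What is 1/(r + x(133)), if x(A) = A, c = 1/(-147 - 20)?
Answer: 8472244/1151365987 ≈ 0.0073584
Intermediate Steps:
c = -1/167 (c = 1/(-167) = -1/167 ≈ -0.0059880)
b(p, Q) = -6*Q - 6*p (b(p, Q) = -6*(p + Q) = -6*(Q + p) = -6*Q - 6*p)
r = 24557535/8472244 (r = 3*(((-6*(-198) - 6*(-1/167)) + 47829)/(47933 + 2799)) = 3*(((1188 + 6/167) + 47829)/50732) = 3*((198402/167 + 47829)*(1/50732)) = 3*((8185845/167)*(1/50732)) = 3*(8185845/8472244) = 24557535/8472244 ≈ 2.8986)
1/(r + x(133)) = 1/(24557535/8472244 + 133) = 1/(1151365987/8472244) = 8472244/1151365987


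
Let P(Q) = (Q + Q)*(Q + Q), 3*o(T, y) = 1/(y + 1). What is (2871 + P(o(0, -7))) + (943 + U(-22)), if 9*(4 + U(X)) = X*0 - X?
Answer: 308809/81 ≈ 3812.5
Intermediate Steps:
U(X) = -4 - X/9 (U(X) = -4 + (X*0 - X)/9 = -4 + (0 - X)/9 = -4 + (-X)/9 = -4 - X/9)
o(T, y) = 1/(3*(1 + y)) (o(T, y) = 1/(3*(y + 1)) = 1/(3*(1 + y)))
P(Q) = 4*Q² (P(Q) = (2*Q)*(2*Q) = 4*Q²)
(2871 + P(o(0, -7))) + (943 + U(-22)) = (2871 + 4*(1/(3*(1 - 7)))²) + (943 + (-4 - ⅑*(-22))) = (2871 + 4*((⅓)/(-6))²) + (943 + (-4 + 22/9)) = (2871 + 4*((⅓)*(-⅙))²) + (943 - 14/9) = (2871 + 4*(-1/18)²) + 8473/9 = (2871 + 4*(1/324)) + 8473/9 = (2871 + 1/81) + 8473/9 = 232552/81 + 8473/9 = 308809/81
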